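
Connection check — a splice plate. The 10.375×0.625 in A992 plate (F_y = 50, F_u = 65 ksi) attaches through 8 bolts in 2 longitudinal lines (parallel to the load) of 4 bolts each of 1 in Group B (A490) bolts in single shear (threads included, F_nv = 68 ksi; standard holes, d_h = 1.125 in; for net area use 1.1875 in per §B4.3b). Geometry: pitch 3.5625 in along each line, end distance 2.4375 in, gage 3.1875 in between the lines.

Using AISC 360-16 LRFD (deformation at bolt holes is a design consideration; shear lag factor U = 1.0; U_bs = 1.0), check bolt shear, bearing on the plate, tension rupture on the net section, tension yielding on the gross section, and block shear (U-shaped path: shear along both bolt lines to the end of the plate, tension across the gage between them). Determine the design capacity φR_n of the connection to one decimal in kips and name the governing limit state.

Bolt shear: A_b = π(1)²/4 = 0.7854 in². φR_n = 0.75 × 68 × 0.7854 × 8 × 1 = 320.4 kips.
Bearing (0.625 in plate, F_u = 65 ksi): end bolts L_c = 2.4375 − 1.125/2 = 1.875, R_n = min(1.2×1.875×0.625×65, 2.4×1×0.625×65) = 91.406 kips/bolt; interior L_c = 3.5625 − 1.125 = 2.4375, R_n = 97.5 kips/bolt. φR_n = 0.75 × (2×91.406 + 6×97.5) = 575.9 kips.
Tension rupture (net): A_n = (10.375 − 2×1.1875)×0.625 = 5 in² (U = 1.0, A_e = A_n). φR_n = 0.75 × 65 × 5 = 243.8 kips.
Tension yield (gross): A_g = 10.375×0.625 = 6.4844 in². φR_n = 0.90 × 50 × 6.4844 = 291.8 kips.
Block shear: shear path 2×[2.4375+3×3.5625] = 2×13.125 in, A_gv = 16.406, A_nv = 2×(13.125 − 3.5×1.1875)×0.625 = 11.211 in²; tension across gage: (3.1875 − 1×1.1875)×0.625 = 1.25 in². R_n = min(0.6×65×11.211, 0.6×50×16.406) + 1.0×65×1.25 = min(437.23, 492.18) + 81.25 = 518.48 kips. φR_n = 0.75 × 518.48 = 388.9 kips.
Governing: min(320.4, 575.9, 243.8, 291.8, 388.9) = 243.8 kips → net-section rupture.

243.8 kips (net-section rupture governs)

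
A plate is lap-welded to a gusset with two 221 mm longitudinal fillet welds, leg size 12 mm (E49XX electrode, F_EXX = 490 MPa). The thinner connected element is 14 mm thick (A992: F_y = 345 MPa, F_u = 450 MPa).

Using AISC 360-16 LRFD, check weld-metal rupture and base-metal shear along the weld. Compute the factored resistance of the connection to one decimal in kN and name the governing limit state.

826.9 kN (weld metal governs)

Weld metal: throat = 0.707×12 = 8.484 mm, L = 2×221 = 442 mm. φR_n = 0.75 × 0.6 × 490 × 8.484 × 442 = 826.9 kN.
Base metal shear (14 mm plate): yield φR_n = 1.0×0.6×345×14×442 = 1280.9 kN; rupture φR_n = 0.75×0.6×450×14×442 = 1253.1 kN; take 1253.1 kN (rupture).
Governing: min(826.9, 1253.1) = 826.9 kN → weld metal.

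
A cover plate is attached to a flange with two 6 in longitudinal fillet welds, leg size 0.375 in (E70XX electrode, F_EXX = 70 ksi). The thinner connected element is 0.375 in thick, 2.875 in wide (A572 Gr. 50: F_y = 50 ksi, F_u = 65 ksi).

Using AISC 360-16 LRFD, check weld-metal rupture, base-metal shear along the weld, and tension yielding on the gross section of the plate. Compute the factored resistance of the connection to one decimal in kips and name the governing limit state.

Weld metal: throat = 0.707×0.375 = 0.26513 in, L = 2×6 = 12 in. φR_n = 0.75 × 0.6 × 70 × 0.26513 × 12 = 100.2 kips.
Base metal shear (0.375 in plate): yield φR_n = 1.0×0.6×50×0.375×12 = 135.0 kips; rupture φR_n = 0.75×0.6×65×0.375×12 = 131.6 kips; take 131.6 kips (rupture).
Tension yield (gross): A_g = 2.875×0.375 = 1.0781 in². φR_n = 0.90 × 50 × 1.0781 = 48.5 kips.
Governing: min(100.2, 131.6, 48.5) = 48.5 kips → gross-section yield.

48.5 kips (gross-section yield governs)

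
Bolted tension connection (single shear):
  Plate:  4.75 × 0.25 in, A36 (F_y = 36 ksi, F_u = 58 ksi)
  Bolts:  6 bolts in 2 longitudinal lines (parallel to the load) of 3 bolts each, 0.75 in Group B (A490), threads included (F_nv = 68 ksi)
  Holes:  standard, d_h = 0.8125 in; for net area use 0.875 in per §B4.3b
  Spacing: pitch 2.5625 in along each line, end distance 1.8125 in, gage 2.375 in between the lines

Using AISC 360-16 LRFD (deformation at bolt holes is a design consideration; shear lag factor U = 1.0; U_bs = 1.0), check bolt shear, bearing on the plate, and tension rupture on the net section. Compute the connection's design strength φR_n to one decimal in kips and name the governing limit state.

Bolt shear: A_b = π(0.75)²/4 = 0.44179 in². φR_n = 0.75 × 68 × 0.44179 × 6 × 1 = 135.2 kips.
Bearing (0.25 in plate, F_u = 58 ksi): end bolts L_c = 1.8125 − 0.8125/2 = 1.40625, R_n = min(1.2×1.40625×0.25×58, 2.4×0.75×0.25×58) = 24.469 kips/bolt; interior L_c = 2.5625 − 0.8125 = 1.75, R_n = 26.1 kips/bolt. φR_n = 0.75 × (2×24.469 + 4×26.1) = 115.0 kips.
Tension rupture (net): A_n = (4.75 − 2×0.875)×0.25 = 0.75 in² (U = 1.0, A_e = A_n). φR_n = 0.75 × 58 × 0.75 = 32.6 kips.
Governing: min(135.2, 115.0, 32.6) = 32.6 kips → net-section rupture.

32.6 kips (net-section rupture governs)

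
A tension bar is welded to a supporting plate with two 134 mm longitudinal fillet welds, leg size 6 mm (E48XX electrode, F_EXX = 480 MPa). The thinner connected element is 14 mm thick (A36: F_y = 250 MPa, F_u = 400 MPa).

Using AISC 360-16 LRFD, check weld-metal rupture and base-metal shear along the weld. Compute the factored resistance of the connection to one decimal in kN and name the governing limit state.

245.6 kN (weld metal governs)

Weld metal: throat = 0.707×6 = 4.242 mm, L = 2×134 = 268 mm. φR_n = 0.75 × 0.6 × 480 × 4.242 × 268 = 245.6 kN.
Base metal shear (14 mm plate): yield φR_n = 1.0×0.6×250×14×268 = 562.8 kN; rupture φR_n = 0.75×0.6×400×14×268 = 675.4 kN; take 562.8 kN (yield).
Governing: min(245.6, 562.8) = 245.6 kN → weld metal.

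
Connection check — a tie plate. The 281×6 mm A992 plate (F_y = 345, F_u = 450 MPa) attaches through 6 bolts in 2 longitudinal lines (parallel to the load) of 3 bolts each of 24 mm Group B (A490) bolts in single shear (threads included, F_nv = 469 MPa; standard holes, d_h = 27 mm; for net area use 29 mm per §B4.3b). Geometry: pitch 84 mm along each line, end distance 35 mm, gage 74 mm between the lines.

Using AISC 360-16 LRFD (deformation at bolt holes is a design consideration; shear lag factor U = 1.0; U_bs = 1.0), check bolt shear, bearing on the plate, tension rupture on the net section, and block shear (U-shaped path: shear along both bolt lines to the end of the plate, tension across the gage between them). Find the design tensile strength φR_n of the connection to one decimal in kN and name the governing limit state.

408.2 kN (block shear governs)

Bolt shear: A_b = π(24)²/4 = 452.39 mm². φR_n = 0.75 × 469 × 452.39 × 6 × 1 = 954.8 kN.
Bearing (6 mm plate, F_u = 450 MPa): end bolts L_c = 35 − 27/2 = 21.5, R_n = min(1.2×21.5×6×450, 2.4×24×6×450) = 69.66 kN/bolt; interior L_c = 84 − 27 = 57, R_n = 155.52 kN/bolt. φR_n = 0.75 × (2×69.66 + 4×155.52) = 571.1 kN.
Tension rupture (net): A_n = (281 − 2×29)×6 = 1338 mm² (U = 1.0, A_e = A_n). φR_n = 0.75 × 450 × 1338 = 451.6 kN.
Block shear: shear path 2×[35+2×84] = 2×203 mm, A_gv = 2436, A_nv = 2×(203 − 2.5×29)×6 = 1566 mm²; tension across gage: (74 − 1×29)×6 = 270 mm². R_n = min(0.6×450×1566, 0.6×345×2436) + 1.0×450×270 = min(422.82, 504.25) + 121.5 = 544.32 kN. φR_n = 0.75 × 544.32 = 408.2 kN.
Governing: min(954.8, 571.1, 451.6, 408.2) = 408.2 kN → block shear.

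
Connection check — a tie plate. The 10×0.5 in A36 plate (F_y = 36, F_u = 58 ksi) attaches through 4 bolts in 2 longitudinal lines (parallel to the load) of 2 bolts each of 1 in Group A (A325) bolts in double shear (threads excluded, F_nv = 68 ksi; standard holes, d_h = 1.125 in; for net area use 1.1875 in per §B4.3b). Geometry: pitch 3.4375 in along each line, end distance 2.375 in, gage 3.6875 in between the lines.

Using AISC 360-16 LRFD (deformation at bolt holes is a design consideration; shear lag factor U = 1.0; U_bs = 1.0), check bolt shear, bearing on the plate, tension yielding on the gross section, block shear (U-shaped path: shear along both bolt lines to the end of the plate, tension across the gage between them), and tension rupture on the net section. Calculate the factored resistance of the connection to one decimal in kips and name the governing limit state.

148.5 kips (block shear governs)

Bolt shear: A_b = π(1)²/4 = 0.7854 in². φR_n = 0.75 × 68 × 0.7854 × 4 × 2 = 320.4 kips.
Bearing (0.5 in plate, F_u = 58 ksi): end bolts L_c = 2.375 − 1.125/2 = 1.8125, R_n = min(1.2×1.8125×0.5×58, 2.4×1×0.5×58) = 63.075 kips/bolt; interior L_c = 3.4375 − 1.125 = 2.3125, R_n = 69.6 kips/bolt. φR_n = 0.75 × (2×63.075 + 2×69.6) = 199.0 kips.
Tension yield (gross): A_g = 10×0.5 = 5 in². φR_n = 0.90 × 36 × 5 = 162.0 kips.
Block shear: shear path 2×[2.375+1×3.4375] = 2×5.8125 in, A_gv = 5.8125, A_nv = 2×(5.8125 − 1.5×1.1875)×0.5 = 4.0313 in²; tension across gage: (3.6875 − 1×1.1875)×0.5 = 1.25 in². R_n = min(0.6×58×4.0313, 0.6×36×5.8125) + 1.0×58×1.25 = min(140.29, 125.55) + 72.5 = 198.05 kips. φR_n = 0.75 × 198.05 = 148.5 kips.
Tension rupture (net): A_n = (10 − 2×1.1875)×0.5 = 3.8125 in² (U = 1.0, A_e = A_n). φR_n = 0.75 × 58 × 3.8125 = 165.8 kips.
Governing: min(320.4, 199.0, 162.0, 148.5, 165.8) = 148.5 kips → block shear.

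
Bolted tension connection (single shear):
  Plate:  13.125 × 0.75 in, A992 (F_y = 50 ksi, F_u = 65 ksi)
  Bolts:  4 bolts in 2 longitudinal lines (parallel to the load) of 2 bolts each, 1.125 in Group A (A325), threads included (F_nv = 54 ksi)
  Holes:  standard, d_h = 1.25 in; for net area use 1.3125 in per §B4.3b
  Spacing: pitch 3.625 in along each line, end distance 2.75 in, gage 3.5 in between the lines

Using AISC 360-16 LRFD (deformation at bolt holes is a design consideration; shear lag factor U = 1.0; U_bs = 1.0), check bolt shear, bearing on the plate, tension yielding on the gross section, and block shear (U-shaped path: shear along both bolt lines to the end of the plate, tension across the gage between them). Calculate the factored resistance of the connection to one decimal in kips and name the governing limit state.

Bolt shear: A_b = π(1.125)²/4 = 0.99402 in². φR_n = 0.75 × 54 × 0.99402 × 4 × 1 = 161.0 kips.
Bearing (0.75 in plate, F_u = 65 ksi): end bolts L_c = 2.75 − 1.25/2 = 2.125, R_n = min(1.2×2.125×0.75×65, 2.4×1.125×0.75×65) = 124.31 kips/bolt; interior L_c = 3.625 − 1.25 = 2.375, R_n = 131.63 kips/bolt. φR_n = 0.75 × (2×124.31 + 2×131.63) = 383.9 kips.
Tension yield (gross): A_g = 13.125×0.75 = 9.8438 in². φR_n = 0.90 × 50 × 9.8438 = 443.0 kips.
Block shear: shear path 2×[2.75+1×3.625] = 2×6.375 in, A_gv = 9.5625, A_nv = 2×(6.375 − 1.5×1.3125)×0.75 = 6.6094 in²; tension across gage: (3.5 − 1×1.3125)×0.75 = 1.6406 in². R_n = min(0.6×65×6.6094, 0.6×50×9.5625) + 1.0×65×1.6406 = min(257.77, 286.88) + 106.64 = 364.41 kips. φR_n = 0.75 × 364.41 = 273.3 kips.
Governing: min(161.0, 383.9, 443.0, 273.3) = 161.0 kips → bolt shear.

161.0 kips (bolt shear governs)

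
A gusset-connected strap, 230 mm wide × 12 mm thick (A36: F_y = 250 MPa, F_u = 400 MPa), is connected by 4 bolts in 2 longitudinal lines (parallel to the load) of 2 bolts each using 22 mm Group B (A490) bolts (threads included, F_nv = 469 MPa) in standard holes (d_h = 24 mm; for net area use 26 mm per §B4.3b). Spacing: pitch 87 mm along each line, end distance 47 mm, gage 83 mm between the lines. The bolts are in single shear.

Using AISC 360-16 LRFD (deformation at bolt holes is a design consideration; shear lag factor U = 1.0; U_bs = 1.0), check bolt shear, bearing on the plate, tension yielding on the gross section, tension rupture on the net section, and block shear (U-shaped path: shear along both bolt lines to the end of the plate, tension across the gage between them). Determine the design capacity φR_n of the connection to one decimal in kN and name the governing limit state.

Bolt shear: A_b = π(22)²/4 = 380.13 mm². φR_n = 0.75 × 469 × 380.13 × 4 × 1 = 534.8 kN.
Bearing (12 mm plate, F_u = 400 MPa): end bolts L_c = 47 − 24/2 = 35, R_n = min(1.2×35×12×400, 2.4×22×12×400) = 201.6 kN/bolt; interior L_c = 87 − 24 = 63, R_n = 253.44 kN/bolt. φR_n = 0.75 × (2×201.6 + 2×253.44) = 682.6 kN.
Tension yield (gross): A_g = 230×12 = 2760 mm². φR_n = 0.90 × 250 × 2760 = 621.0 kN.
Tension rupture (net): A_n = (230 − 2×26)×12 = 2136 mm² (U = 1.0, A_e = A_n). φR_n = 0.75 × 400 × 2136 = 640.8 kN.
Block shear: shear path 2×[47+1×87] = 2×134 mm, A_gv = 3216, A_nv = 2×(134 − 1.5×26)×12 = 2280 mm²; tension across gage: (83 − 1×26)×12 = 684 mm². R_n = min(0.6×400×2280, 0.6×250×3216) + 1.0×400×684 = min(547.2, 482.4) + 273.6 = 756 kN. φR_n = 0.75 × 756 = 567.0 kN.
Governing: min(534.8, 682.6, 621.0, 640.8, 567.0) = 534.8 kN → bolt shear.

534.8 kN (bolt shear governs)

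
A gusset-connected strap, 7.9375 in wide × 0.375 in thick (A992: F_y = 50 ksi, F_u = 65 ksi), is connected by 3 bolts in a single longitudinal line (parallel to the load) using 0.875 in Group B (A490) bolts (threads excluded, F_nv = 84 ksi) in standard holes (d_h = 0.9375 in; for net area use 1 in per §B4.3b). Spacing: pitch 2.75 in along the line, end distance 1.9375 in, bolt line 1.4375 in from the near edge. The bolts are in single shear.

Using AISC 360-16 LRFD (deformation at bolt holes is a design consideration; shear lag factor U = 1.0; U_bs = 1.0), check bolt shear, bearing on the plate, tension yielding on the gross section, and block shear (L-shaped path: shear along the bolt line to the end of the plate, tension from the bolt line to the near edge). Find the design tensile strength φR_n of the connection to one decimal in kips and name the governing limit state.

Bolt shear: A_b = π(0.875)²/4 = 0.60132 in². φR_n = 0.75 × 84 × 0.60132 × 3 × 1 = 113.6 kips.
Bearing (0.375 in plate, F_u = 65 ksi): end bolts L_c = 1.9375 − 0.9375/2 = 1.46875, R_n = min(1.2×1.46875×0.375×65, 2.4×0.875×0.375×65) = 42.961 kips/bolt; interior L_c = 2.75 − 0.9375 = 1.8125, R_n = 51.188 kips/bolt. φR_n = 0.75 × (1×42.961 + 2×51.188) = 109.0 kips.
Tension yield (gross): A_g = 7.9375×0.375 = 2.9766 in². φR_n = 0.90 × 50 × 2.9766 = 133.9 kips.
Block shear: shear path 1×[1.9375+2×2.75] = 1×7.4375 in, A_gv = 2.7891, A_nv = 1×(7.4375 − 2.5×1)×0.375 = 1.8516 in²; tension to near edge: (1.4375 − 0.5×1)×0.375 = 0.35156 in². R_n = min(0.6×65×1.8516, 0.6×50×2.7891) + 1.0×65×0.35156 = min(72.212, 83.673) + 22.851 = 95.063 kips. φR_n = 0.75 × 95.063 = 71.3 kips.
Governing: min(113.6, 109.0, 133.9, 71.3) = 71.3 kips → block shear.

71.3 kips (block shear governs)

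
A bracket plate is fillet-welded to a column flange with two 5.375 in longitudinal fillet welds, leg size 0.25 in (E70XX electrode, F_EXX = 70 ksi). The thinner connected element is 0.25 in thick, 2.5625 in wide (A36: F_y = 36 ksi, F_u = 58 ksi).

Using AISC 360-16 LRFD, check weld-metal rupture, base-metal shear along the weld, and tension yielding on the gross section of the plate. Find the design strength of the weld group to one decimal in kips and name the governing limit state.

Weld metal: throat = 0.707×0.25 = 0.17675 in, L = 2×5.375 = 10.75 in. φR_n = 0.75 × 0.6 × 70 × 0.17675 × 10.75 = 59.9 kips.
Base metal shear (0.25 in plate): yield φR_n = 1.0×0.6×36×0.25×10.75 = 58.1 kips; rupture φR_n = 0.75×0.6×58×0.25×10.75 = 70.1 kips; take 58.1 kips (yield).
Tension yield (gross): A_g = 2.5625×0.25 = 0.64063 in². φR_n = 0.90 × 36 × 0.64063 = 20.8 kips.
Governing: min(59.9, 58.1, 20.8) = 20.8 kips → gross-section yield.

20.8 kips (gross-section yield governs)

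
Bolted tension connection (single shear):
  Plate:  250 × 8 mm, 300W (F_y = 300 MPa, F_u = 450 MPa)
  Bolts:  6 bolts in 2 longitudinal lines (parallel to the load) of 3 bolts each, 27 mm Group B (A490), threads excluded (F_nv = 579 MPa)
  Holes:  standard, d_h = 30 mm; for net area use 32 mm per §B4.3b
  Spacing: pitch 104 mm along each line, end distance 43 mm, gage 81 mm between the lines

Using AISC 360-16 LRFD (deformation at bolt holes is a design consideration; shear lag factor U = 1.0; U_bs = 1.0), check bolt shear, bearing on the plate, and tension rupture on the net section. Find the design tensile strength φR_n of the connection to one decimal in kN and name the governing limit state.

Bolt shear: A_b = π(27)²/4 = 572.56 mm². φR_n = 0.75 × 579 × 572.56 × 6 × 1 = 1491.8 kN.
Bearing (8 mm plate, F_u = 450 MPa): end bolts L_c = 43 − 30/2 = 28, R_n = min(1.2×28×8×450, 2.4×27×8×450) = 120.96 kN/bolt; interior L_c = 104 − 30 = 74, R_n = 233.28 kN/bolt. φR_n = 0.75 × (2×120.96 + 4×233.28) = 881.3 kN.
Tension rupture (net): A_n = (250 − 2×32)×8 = 1488 mm² (U = 1.0, A_e = A_n). φR_n = 0.75 × 450 × 1488 = 502.2 kN.
Governing: min(1491.8, 881.3, 502.2) = 502.2 kN → net-section rupture.

502.2 kN (net-section rupture governs)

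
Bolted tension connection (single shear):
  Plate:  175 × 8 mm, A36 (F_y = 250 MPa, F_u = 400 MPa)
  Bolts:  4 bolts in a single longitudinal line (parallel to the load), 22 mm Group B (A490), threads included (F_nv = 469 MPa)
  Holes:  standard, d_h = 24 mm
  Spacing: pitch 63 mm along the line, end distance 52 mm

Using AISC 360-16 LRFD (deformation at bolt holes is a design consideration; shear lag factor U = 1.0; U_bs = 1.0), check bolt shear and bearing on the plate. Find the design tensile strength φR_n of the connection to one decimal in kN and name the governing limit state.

Bolt shear: A_b = π(22)²/4 = 380.13 mm². φR_n = 0.75 × 469 × 380.13 × 4 × 1 = 534.8 kN.
Bearing (8 mm plate, F_u = 400 MPa): end bolts L_c = 52 − 24/2 = 40, R_n = min(1.2×40×8×400, 2.4×22×8×400) = 153.6 kN/bolt; interior L_c = 63 − 24 = 39, R_n = 149.76 kN/bolt. φR_n = 0.75 × (1×153.6 + 3×149.76) = 452.2 kN.
Governing: min(534.8, 452.2) = 452.2 kN → bearing.

452.2 kN (bearing governs)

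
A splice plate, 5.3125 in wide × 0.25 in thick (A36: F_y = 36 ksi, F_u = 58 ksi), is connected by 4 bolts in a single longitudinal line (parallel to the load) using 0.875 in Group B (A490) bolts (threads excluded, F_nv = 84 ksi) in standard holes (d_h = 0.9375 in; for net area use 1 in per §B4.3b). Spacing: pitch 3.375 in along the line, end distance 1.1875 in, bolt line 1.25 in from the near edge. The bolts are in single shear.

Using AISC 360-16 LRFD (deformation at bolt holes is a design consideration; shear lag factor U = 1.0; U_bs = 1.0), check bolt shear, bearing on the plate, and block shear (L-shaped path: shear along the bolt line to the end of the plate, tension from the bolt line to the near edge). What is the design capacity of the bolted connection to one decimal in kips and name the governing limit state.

Bolt shear: A_b = π(0.875)²/4 = 0.60132 in². φR_n = 0.75 × 84 × 0.60132 × 4 × 1 = 151.5 kips.
Bearing (0.25 in plate, F_u = 58 ksi): end bolts L_c = 1.1875 − 0.9375/2 = 0.71875, R_n = min(1.2×0.71875×0.25×58, 2.4×0.875×0.25×58) = 12.506 kips/bolt; interior L_c = 3.375 − 0.9375 = 2.4375, R_n = 30.45 kips/bolt. φR_n = 0.75 × (1×12.506 + 3×30.45) = 77.9 kips.
Block shear: shear path 1×[1.1875+3×3.375] = 1×11.3125 in, A_gv = 2.8281, A_nv = 1×(11.3125 − 3.5×1)×0.25 = 1.9531 in²; tension to near edge: (1.25 − 0.5×1)×0.25 = 0.1875 in². R_n = min(0.6×58×1.9531, 0.6×36×2.8281) + 1.0×58×0.1875 = min(67.968, 61.087) + 10.875 = 71.962 kips. φR_n = 0.75 × 71.962 = 54.0 kips.
Governing: min(151.5, 77.9, 54.0) = 54.0 kips → block shear.

54.0 kips (block shear governs)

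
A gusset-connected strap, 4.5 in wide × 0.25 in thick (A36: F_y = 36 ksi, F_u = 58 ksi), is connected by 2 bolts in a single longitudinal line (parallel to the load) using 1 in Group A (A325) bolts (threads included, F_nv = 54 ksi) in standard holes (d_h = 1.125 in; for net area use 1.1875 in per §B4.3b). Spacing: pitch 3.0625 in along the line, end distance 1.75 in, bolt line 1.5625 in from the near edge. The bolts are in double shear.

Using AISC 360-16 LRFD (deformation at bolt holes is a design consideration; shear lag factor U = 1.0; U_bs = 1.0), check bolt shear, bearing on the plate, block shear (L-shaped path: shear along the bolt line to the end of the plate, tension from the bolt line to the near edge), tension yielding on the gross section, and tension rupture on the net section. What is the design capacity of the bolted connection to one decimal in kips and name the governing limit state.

Bolt shear: A_b = π(1)²/4 = 0.7854 in². φR_n = 0.75 × 54 × 0.7854 × 2 × 2 = 127.2 kips.
Bearing (0.25 in plate, F_u = 58 ksi): end bolts L_c = 1.75 − 1.125/2 = 1.1875, R_n = min(1.2×1.1875×0.25×58, 2.4×1×0.25×58) = 20.663 kips/bolt; interior L_c = 3.0625 − 1.125 = 1.9375, R_n = 33.713 kips/bolt. φR_n = 0.75 × (1×20.663 + 1×33.713) = 40.8 kips.
Block shear: shear path 1×[1.75+1×3.0625] = 1×4.8125 in, A_gv = 1.2031, A_nv = 1×(4.8125 − 1.5×1.1875)×0.25 = 0.75781 in²; tension to near edge: (1.5625 − 0.5×1.1875)×0.25 = 0.24219 in². R_n = min(0.6×58×0.75781, 0.6×36×1.2031) + 1.0×58×0.24219 = min(26.372, 25.987) + 14.047 = 40.034 kips. φR_n = 0.75 × 40.034 = 30.0 kips.
Tension yield (gross): A_g = 4.5×0.25 = 1.125 in². φR_n = 0.90 × 36 × 1.125 = 36.5 kips.
Tension rupture (net): A_n = (4.5 − 1×1.1875)×0.25 = 0.82813 in² (U = 1.0, A_e = A_n). φR_n = 0.75 × 58 × 0.82813 = 36.0 kips.
Governing: min(127.2, 40.8, 30.0, 36.5, 36.0) = 30.0 kips → block shear.

30.0 kips (block shear governs)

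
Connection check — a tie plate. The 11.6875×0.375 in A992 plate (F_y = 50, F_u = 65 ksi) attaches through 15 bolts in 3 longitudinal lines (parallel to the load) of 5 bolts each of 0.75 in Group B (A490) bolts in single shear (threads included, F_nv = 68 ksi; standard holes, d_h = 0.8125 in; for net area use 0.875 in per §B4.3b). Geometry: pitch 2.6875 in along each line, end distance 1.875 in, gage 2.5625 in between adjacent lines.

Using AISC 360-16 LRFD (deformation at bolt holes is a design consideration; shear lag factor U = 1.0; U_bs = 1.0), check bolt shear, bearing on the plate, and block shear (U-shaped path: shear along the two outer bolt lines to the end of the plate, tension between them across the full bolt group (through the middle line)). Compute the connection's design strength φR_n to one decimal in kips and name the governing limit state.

Bolt shear: A_b = π(0.75)²/4 = 0.44179 in². φR_n = 0.75 × 68 × 0.44179 × 15 × 1 = 338.0 kips.
Bearing (0.375 in plate, F_u = 65 ksi): end bolts L_c = 1.875 − 0.8125/2 = 1.46875, R_n = min(1.2×1.46875×0.375×65, 2.4×0.75×0.375×65) = 42.961 kips/bolt; interior L_c = 2.6875 − 0.8125 = 1.875, R_n = 43.875 kips/bolt. φR_n = 0.75 × (3×42.961 + 12×43.875) = 491.5 kips.
Block shear: shear path 2×[1.875+4×2.6875] = 2×12.625 in, A_gv = 9.4688, A_nv = 2×(12.625 − 4.5×0.875)×0.375 = 6.5156 in²; tension across gage: (5.125 − 2×0.875)×0.375 = 1.2656 in². R_n = min(0.6×65×6.5156, 0.6×50×9.4688) + 1.0×65×1.2656 = min(254.11, 284.06) + 82.264 = 336.37 kips. φR_n = 0.75 × 336.37 = 252.3 kips.
Governing: min(338.0, 491.5, 252.3) = 252.3 kips → block shear.

252.3 kips (block shear governs)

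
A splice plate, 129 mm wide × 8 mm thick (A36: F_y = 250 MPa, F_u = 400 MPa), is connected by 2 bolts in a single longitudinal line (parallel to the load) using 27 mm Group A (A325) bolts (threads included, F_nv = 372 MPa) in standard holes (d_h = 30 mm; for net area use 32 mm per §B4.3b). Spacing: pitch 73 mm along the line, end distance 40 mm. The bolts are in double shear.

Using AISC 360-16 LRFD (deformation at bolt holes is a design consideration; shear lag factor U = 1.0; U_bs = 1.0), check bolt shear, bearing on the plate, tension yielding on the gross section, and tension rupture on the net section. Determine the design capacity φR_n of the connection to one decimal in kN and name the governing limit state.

Bolt shear: A_b = π(27)²/4 = 572.56 mm². φR_n = 0.75 × 372 × 572.56 × 2 × 2 = 639.0 kN.
Bearing (8 mm plate, F_u = 400 MPa): end bolts L_c = 40 − 30/2 = 25, R_n = min(1.2×25×8×400, 2.4×27×8×400) = 96 kN/bolt; interior L_c = 73 − 30 = 43, R_n = 165.12 kN/bolt. φR_n = 0.75 × (1×96 + 1×165.12) = 195.8 kN.
Tension yield (gross): A_g = 129×8 = 1032 mm². φR_n = 0.90 × 250 × 1032 = 232.2 kN.
Tension rupture (net): A_n = (129 − 1×32)×8 = 776 mm² (U = 1.0, A_e = A_n). φR_n = 0.75 × 400 × 776 = 232.8 kN.
Governing: min(639.0, 195.8, 232.2, 232.8) = 195.8 kN → bearing.

195.8 kN (bearing governs)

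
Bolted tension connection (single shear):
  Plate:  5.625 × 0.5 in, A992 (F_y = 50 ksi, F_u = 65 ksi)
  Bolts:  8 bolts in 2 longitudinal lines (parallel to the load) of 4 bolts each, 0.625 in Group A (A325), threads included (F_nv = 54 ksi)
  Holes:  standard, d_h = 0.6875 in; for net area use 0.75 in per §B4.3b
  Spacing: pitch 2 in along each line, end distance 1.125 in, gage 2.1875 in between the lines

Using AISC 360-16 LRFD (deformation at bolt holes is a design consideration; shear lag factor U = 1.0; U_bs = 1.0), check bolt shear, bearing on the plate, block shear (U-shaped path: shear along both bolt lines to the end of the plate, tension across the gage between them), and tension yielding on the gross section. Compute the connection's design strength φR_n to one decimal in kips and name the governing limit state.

Bolt shear: A_b = π(0.625)²/4 = 0.3068 in². φR_n = 0.75 × 54 × 0.3068 × 8 × 1 = 99.4 kips.
Bearing (0.5 in plate, F_u = 65 ksi): end bolts L_c = 1.125 − 0.6875/2 = 0.78125, R_n = min(1.2×0.78125×0.5×65, 2.4×0.625×0.5×65) = 30.469 kips/bolt; interior L_c = 2 − 0.6875 = 1.3125, R_n = 48.75 kips/bolt. φR_n = 0.75 × (2×30.469 + 6×48.75) = 265.1 kips.
Block shear: shear path 2×[1.125+3×2] = 2×7.125 in, A_gv = 7.125, A_nv = 2×(7.125 − 3.5×0.75)×0.5 = 4.5 in²; tension across gage: (2.1875 − 1×0.75)×0.5 = 0.71875 in². R_n = min(0.6×65×4.5, 0.6×50×7.125) + 1.0×65×0.71875 = min(175.5, 213.75) + 46.719 = 222.22 kips. φR_n = 0.75 × 222.22 = 166.7 kips.
Tension yield (gross): A_g = 5.625×0.5 = 2.8125 in². φR_n = 0.90 × 50 × 2.8125 = 126.6 kips.
Governing: min(99.4, 265.1, 166.7, 126.6) = 99.4 kips → bolt shear.

99.4 kips (bolt shear governs)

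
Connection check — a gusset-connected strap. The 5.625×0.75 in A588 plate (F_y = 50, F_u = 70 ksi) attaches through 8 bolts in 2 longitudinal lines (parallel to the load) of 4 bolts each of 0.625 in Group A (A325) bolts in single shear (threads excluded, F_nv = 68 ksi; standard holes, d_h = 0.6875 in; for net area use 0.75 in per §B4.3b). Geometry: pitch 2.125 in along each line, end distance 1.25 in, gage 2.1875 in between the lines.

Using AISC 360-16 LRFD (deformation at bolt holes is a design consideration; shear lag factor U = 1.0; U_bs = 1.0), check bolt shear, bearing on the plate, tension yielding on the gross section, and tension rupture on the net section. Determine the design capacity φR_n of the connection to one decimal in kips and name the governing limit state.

125.2 kips (bolt shear governs)

Bolt shear: A_b = π(0.625)²/4 = 0.3068 in². φR_n = 0.75 × 68 × 0.3068 × 8 × 1 = 125.2 kips.
Bearing (0.75 in plate, F_u = 70 ksi): end bolts L_c = 1.25 − 0.6875/2 = 0.90625, R_n = min(1.2×0.90625×0.75×70, 2.4×0.625×0.75×70) = 57.094 kips/bolt; interior L_c = 2.125 − 0.6875 = 1.4375, R_n = 78.75 kips/bolt. φR_n = 0.75 × (2×57.094 + 6×78.75) = 440.0 kips.
Tension yield (gross): A_g = 5.625×0.75 = 4.2188 in². φR_n = 0.90 × 50 × 4.2188 = 189.8 kips.
Tension rupture (net): A_n = (5.625 − 2×0.75)×0.75 = 3.0938 in² (U = 1.0, A_e = A_n). φR_n = 0.75 × 70 × 3.0938 = 162.4 kips.
Governing: min(125.2, 440.0, 189.8, 162.4) = 125.2 kips → bolt shear.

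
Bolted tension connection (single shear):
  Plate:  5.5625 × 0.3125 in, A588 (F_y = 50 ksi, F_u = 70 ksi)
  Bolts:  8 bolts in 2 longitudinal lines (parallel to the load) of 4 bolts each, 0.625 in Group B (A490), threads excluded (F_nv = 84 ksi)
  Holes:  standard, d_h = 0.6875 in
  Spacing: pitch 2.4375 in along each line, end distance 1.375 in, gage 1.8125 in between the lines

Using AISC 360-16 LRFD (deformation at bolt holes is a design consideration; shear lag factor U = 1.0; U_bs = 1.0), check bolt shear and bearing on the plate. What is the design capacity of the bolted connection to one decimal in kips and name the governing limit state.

154.6 kips (bolt shear governs)

Bolt shear: A_b = π(0.625)²/4 = 0.3068 in². φR_n = 0.75 × 84 × 0.3068 × 8 × 1 = 154.6 kips.
Bearing (0.3125 in plate, F_u = 70 ksi): end bolts L_c = 1.375 − 0.6875/2 = 1.03125, R_n = min(1.2×1.03125×0.3125×70, 2.4×0.625×0.3125×70) = 27.07 kips/bolt; interior L_c = 2.4375 − 0.6875 = 1.75, R_n = 32.813 kips/bolt. φR_n = 0.75 × (2×27.07 + 6×32.813) = 188.3 kips.
Governing: min(154.6, 188.3) = 154.6 kips → bolt shear.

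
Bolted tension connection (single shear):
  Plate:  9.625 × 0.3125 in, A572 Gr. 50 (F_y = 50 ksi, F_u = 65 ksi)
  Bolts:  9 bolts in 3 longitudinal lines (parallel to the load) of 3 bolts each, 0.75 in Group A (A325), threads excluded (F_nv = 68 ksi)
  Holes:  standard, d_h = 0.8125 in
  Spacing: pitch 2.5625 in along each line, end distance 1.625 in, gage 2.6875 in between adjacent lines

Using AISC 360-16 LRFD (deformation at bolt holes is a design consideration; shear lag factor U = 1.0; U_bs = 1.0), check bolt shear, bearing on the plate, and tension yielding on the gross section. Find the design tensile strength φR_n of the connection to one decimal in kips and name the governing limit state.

135.4 kips (gross-section yield governs)

Bolt shear: A_b = π(0.75)²/4 = 0.44179 in². φR_n = 0.75 × 68 × 0.44179 × 9 × 1 = 202.8 kips.
Bearing (0.3125 in plate, F_u = 65 ksi): end bolts L_c = 1.625 − 0.8125/2 = 1.21875, R_n = min(1.2×1.21875×0.3125×65, 2.4×0.75×0.3125×65) = 29.707 kips/bolt; interior L_c = 2.5625 − 0.8125 = 1.75, R_n = 36.563 kips/bolt. φR_n = 0.75 × (3×29.707 + 6×36.563) = 231.4 kips.
Tension yield (gross): A_g = 9.625×0.3125 = 3.0078 in². φR_n = 0.90 × 50 × 3.0078 = 135.4 kips.
Governing: min(202.8, 231.4, 135.4) = 135.4 kips → gross-section yield.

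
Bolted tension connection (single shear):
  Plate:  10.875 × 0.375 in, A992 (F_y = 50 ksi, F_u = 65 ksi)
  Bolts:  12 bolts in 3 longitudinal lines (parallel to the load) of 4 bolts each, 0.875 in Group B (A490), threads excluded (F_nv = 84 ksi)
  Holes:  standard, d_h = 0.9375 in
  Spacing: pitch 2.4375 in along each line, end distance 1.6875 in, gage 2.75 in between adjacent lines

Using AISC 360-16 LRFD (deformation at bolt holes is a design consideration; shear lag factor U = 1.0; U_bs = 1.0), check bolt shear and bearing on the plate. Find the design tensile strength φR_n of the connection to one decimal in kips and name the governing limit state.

376.4 kips (bearing governs)

Bolt shear: A_b = π(0.875)²/4 = 0.60132 in². φR_n = 0.75 × 84 × 0.60132 × 12 × 1 = 454.6 kips.
Bearing (0.375 in plate, F_u = 65 ksi): end bolts L_c = 1.6875 − 0.9375/2 = 1.21875, R_n = min(1.2×1.21875×0.375×65, 2.4×0.875×0.375×65) = 35.648 kips/bolt; interior L_c = 2.4375 − 0.9375 = 1.5, R_n = 43.875 kips/bolt. φR_n = 0.75 × (3×35.648 + 9×43.875) = 376.4 kips.
Governing: min(454.6, 376.4) = 376.4 kips → bearing.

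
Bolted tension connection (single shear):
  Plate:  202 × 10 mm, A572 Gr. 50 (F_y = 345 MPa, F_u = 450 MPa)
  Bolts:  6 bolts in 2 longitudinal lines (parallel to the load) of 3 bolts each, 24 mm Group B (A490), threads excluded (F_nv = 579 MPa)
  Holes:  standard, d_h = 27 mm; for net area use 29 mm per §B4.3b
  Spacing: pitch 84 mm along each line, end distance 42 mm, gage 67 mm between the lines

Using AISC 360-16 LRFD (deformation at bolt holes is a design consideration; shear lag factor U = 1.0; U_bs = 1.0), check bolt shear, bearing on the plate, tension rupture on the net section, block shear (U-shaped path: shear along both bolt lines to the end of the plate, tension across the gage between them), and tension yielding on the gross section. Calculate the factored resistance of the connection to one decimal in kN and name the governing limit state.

486.0 kN (net-section rupture governs)

Bolt shear: A_b = π(24)²/4 = 452.39 mm². φR_n = 0.75 × 579 × 452.39 × 6 × 1 = 1178.7 kN.
Bearing (10 mm plate, F_u = 450 MPa): end bolts L_c = 42 − 27/2 = 28.5, R_n = min(1.2×28.5×10×450, 2.4×24×10×450) = 153.9 kN/bolt; interior L_c = 84 − 27 = 57, R_n = 259.2 kN/bolt. φR_n = 0.75 × (2×153.9 + 4×259.2) = 1008.5 kN.
Tension rupture (net): A_n = (202 − 2×29)×10 = 1440 mm² (U = 1.0, A_e = A_n). φR_n = 0.75 × 450 × 1440 = 486.0 kN.
Block shear: shear path 2×[42+2×84] = 2×210 mm, A_gv = 4200, A_nv = 2×(210 − 2.5×29)×10 = 2750 mm²; tension across gage: (67 − 1×29)×10 = 380 mm². R_n = min(0.6×450×2750, 0.6×345×4200) + 1.0×450×380 = min(742.5, 869.4) + 171 = 913.5 kN. φR_n = 0.75 × 913.5 = 685.1 kN.
Tension yield (gross): A_g = 202×10 = 2020 mm². φR_n = 0.90 × 345 × 2020 = 627.2 kN.
Governing: min(1178.7, 1008.5, 486.0, 685.1, 627.2) = 486.0 kN → net-section rupture.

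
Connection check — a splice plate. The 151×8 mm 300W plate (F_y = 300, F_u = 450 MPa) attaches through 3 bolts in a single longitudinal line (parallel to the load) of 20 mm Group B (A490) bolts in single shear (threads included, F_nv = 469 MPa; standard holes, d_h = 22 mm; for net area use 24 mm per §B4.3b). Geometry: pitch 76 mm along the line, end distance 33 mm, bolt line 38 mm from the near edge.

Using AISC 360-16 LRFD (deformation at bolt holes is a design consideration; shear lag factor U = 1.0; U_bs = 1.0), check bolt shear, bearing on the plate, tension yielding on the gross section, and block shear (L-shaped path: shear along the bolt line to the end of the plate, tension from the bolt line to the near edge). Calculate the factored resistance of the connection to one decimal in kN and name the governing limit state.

270.0 kN (block shear governs)

Bolt shear: A_b = π(20)²/4 = 314.16 mm². φR_n = 0.75 × 469 × 314.16 × 3 × 1 = 331.5 kN.
Bearing (8 mm plate, F_u = 450 MPa): end bolts L_c = 33 − 22/2 = 22, R_n = min(1.2×22×8×450, 2.4×20×8×450) = 95.04 kN/bolt; interior L_c = 76 − 22 = 54, R_n = 172.8 kN/bolt. φR_n = 0.75 × (1×95.04 + 2×172.8) = 330.5 kN.
Tension yield (gross): A_g = 151×8 = 1208 mm². φR_n = 0.90 × 300 × 1208 = 326.2 kN.
Block shear: shear path 1×[33+2×76] = 1×185 mm, A_gv = 1480, A_nv = 1×(185 − 2.5×24)×8 = 1000 mm²; tension to near edge: (38 − 0.5×24)×8 = 208 mm². R_n = min(0.6×450×1000, 0.6×300×1480) + 1.0×450×208 = min(270, 266.4) + 93.6 = 360 kN. φR_n = 0.75 × 360 = 270.0 kN.
Governing: min(331.5, 330.5, 326.2, 270.0) = 270.0 kN → block shear.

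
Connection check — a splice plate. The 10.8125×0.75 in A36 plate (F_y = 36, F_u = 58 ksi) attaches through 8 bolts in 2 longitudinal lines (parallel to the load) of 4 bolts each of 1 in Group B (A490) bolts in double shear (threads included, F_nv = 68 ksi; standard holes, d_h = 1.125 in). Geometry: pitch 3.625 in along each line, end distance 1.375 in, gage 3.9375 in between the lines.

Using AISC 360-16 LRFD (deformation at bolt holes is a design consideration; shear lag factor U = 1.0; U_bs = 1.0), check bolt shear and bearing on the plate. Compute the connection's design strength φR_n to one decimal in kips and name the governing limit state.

Bolt shear: A_b = π(1)²/4 = 0.7854 in². φR_n = 0.75 × 68 × 0.7854 × 8 × 2 = 640.9 kips.
Bearing (0.75 in plate, F_u = 58 ksi): end bolts L_c = 1.375 − 1.125/2 = 0.8125, R_n = min(1.2×0.8125×0.75×58, 2.4×1×0.75×58) = 42.413 kips/bolt; interior L_c = 3.625 − 1.125 = 2.5, R_n = 104.4 kips/bolt. φR_n = 0.75 × (2×42.413 + 6×104.4) = 533.4 kips.
Governing: min(640.9, 533.4) = 533.4 kips → bearing.

533.4 kips (bearing governs)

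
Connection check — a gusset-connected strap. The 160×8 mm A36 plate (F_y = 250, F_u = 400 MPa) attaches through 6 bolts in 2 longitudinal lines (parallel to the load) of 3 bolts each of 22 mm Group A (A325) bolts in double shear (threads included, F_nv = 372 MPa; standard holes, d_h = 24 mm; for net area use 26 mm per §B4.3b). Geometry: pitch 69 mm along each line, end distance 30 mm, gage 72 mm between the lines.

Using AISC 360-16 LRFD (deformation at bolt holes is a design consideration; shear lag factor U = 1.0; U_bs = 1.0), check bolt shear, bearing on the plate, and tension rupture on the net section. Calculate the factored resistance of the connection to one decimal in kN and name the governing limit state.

Bolt shear: A_b = π(22)²/4 = 380.13 mm². φR_n = 0.75 × 372 × 380.13 × 6 × 2 = 1272.7 kN.
Bearing (8 mm plate, F_u = 400 MPa): end bolts L_c = 30 − 24/2 = 18, R_n = min(1.2×18×8×400, 2.4×22×8×400) = 69.12 kN/bolt; interior L_c = 69 − 24 = 45, R_n = 168.96 kN/bolt. φR_n = 0.75 × (2×69.12 + 4×168.96) = 610.6 kN.
Tension rupture (net): A_n = (160 − 2×26)×8 = 864 mm² (U = 1.0, A_e = A_n). φR_n = 0.75 × 400 × 864 = 259.2 kN.
Governing: min(1272.7, 610.6, 259.2) = 259.2 kN → net-section rupture.

259.2 kN (net-section rupture governs)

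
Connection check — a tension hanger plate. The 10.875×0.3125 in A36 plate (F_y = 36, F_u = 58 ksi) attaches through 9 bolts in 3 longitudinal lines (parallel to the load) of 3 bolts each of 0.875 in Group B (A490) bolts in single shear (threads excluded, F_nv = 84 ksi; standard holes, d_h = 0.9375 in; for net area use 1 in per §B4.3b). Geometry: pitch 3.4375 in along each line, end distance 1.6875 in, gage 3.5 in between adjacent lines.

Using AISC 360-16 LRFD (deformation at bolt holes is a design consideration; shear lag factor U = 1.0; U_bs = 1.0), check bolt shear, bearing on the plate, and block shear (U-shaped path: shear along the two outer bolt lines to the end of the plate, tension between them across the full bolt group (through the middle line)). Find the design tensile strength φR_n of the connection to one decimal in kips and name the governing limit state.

Bolt shear: A_b = π(0.875)²/4 = 0.60132 in². φR_n = 0.75 × 84 × 0.60132 × 9 × 1 = 340.9 kips.
Bearing (0.3125 in plate, F_u = 58 ksi): end bolts L_c = 1.6875 − 0.9375/2 = 1.21875, R_n = min(1.2×1.21875×0.3125×58, 2.4×0.875×0.3125×58) = 26.508 kips/bolt; interior L_c = 3.4375 − 0.9375 = 2.5, R_n = 38.063 kips/bolt. φR_n = 0.75 × (3×26.508 + 6×38.063) = 230.9 kips.
Block shear: shear path 2×[1.6875+2×3.4375] = 2×8.5625 in, A_gv = 5.3516, A_nv = 2×(8.5625 − 2.5×1)×0.3125 = 3.7891 in²; tension across gage: (7 − 2×1)×0.3125 = 1.5625 in². R_n = min(0.6×58×3.7891, 0.6×36×5.3516) + 1.0×58×1.5625 = min(131.86, 115.59) + 90.625 = 206.22 kips. φR_n = 0.75 × 206.22 = 154.7 kips.
Governing: min(340.9, 230.9, 154.7) = 154.7 kips → block shear.

154.7 kips (block shear governs)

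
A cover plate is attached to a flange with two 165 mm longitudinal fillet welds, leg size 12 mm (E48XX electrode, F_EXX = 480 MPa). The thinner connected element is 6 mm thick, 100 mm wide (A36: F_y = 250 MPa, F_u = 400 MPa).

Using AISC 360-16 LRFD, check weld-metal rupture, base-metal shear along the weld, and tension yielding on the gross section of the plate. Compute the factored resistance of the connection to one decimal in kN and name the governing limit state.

135.0 kN (gross-section yield governs)

Weld metal: throat = 0.707×12 = 8.484 mm, L = 2×165 = 330 mm. φR_n = 0.75 × 0.6 × 480 × 8.484 × 330 = 604.7 kN.
Base metal shear (6 mm plate): yield φR_n = 1.0×0.6×250×6×330 = 297.0 kN; rupture φR_n = 0.75×0.6×400×6×330 = 356.4 kN; take 297.0 kN (yield).
Tension yield (gross): A_g = 100×6 = 600 mm². φR_n = 0.90 × 250 × 600 = 135.0 kN.
Governing: min(604.7, 297.0, 135.0) = 135.0 kN → gross-section yield.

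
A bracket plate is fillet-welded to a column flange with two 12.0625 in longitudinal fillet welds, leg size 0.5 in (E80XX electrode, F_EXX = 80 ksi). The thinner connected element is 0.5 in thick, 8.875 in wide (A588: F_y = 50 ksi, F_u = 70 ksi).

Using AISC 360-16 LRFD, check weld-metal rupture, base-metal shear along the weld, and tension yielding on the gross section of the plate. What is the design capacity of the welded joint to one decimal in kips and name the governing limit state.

199.7 kips (gross-section yield governs)

Weld metal: throat = 0.707×0.5 = 0.3535 in, L = 2×12.0625 = 24.125 in. φR_n = 0.75 × 0.6 × 80 × 0.3535 × 24.125 = 307.0 kips.
Base metal shear (0.5 in plate): yield φR_n = 1.0×0.6×50×0.5×24.125 = 361.9 kips; rupture φR_n = 0.75×0.6×70×0.5×24.125 = 380.0 kips; take 361.9 kips (yield).
Tension yield (gross): A_g = 8.875×0.5 = 4.4375 in². φR_n = 0.90 × 50 × 4.4375 = 199.7 kips.
Governing: min(307.0, 361.9, 199.7) = 199.7 kips → gross-section yield.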